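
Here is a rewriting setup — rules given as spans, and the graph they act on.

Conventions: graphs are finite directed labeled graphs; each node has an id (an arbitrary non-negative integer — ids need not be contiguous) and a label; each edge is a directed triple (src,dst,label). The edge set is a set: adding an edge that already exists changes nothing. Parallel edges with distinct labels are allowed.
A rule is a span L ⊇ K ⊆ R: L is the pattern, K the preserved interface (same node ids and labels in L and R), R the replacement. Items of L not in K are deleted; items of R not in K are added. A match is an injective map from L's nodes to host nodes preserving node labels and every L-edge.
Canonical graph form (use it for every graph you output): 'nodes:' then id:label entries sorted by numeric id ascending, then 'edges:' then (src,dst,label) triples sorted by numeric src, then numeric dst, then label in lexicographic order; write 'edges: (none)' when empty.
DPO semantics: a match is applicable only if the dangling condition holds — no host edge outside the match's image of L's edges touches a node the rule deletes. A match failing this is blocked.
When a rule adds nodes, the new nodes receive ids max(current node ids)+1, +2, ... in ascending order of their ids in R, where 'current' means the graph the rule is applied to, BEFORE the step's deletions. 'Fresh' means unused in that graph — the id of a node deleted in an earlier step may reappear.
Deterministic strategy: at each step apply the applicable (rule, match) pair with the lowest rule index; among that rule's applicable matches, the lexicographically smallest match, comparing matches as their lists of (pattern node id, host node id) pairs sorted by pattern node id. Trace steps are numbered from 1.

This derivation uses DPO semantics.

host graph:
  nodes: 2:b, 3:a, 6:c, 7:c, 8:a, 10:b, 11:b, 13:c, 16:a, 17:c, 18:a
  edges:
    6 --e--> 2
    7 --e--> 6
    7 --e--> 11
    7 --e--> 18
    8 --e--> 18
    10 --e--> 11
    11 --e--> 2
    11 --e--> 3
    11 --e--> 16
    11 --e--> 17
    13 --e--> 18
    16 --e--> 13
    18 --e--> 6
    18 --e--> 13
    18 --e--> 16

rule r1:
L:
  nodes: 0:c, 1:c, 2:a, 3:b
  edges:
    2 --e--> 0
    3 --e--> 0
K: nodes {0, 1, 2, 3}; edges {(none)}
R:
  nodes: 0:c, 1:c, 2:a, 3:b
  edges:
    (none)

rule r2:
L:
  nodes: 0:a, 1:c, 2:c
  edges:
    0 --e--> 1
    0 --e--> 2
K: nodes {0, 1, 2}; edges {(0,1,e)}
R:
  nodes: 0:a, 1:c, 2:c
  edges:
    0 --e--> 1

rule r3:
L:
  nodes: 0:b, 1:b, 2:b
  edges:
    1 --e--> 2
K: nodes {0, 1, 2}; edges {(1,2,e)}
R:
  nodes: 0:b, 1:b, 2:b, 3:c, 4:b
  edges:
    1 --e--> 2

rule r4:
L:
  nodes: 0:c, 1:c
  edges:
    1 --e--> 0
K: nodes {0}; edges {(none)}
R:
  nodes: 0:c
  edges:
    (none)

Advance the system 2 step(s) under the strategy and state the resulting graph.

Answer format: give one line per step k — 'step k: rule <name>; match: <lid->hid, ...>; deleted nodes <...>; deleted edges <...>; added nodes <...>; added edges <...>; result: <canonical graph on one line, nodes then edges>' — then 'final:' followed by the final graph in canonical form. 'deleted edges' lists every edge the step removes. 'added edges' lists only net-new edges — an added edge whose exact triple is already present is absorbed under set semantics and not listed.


step 1: rule r2; match: 0->18, 1->6, 2->13; deleted nodes (none); deleted edges (18,13,e); added nodes (none); added edges (none); result: nodes: 2:b, 3:a, 6:c, 7:c, 8:a, 10:b, 11:b, 13:c, 16:a, 17:c, 18:a edges: (6,2,e); (7,6,e); (7,11,e); (7,18,e); (8,18,e); (10,11,e); (11,2,e); (11,3,e); (11,16,e); (11,17,e); (13,18,e); (16,13,e); (18,6,e); (18,16,e)
step 2: rule r3; match: 0->2, 1->10, 2->11; deleted nodes (none); deleted edges (none); added nodes 19, 20; added edges (none); result: nodes: 2:b, 3:a, 6:c, 7:c, 8:a, 10:b, 11:b, 13:c, 16:a, 17:c, 18:a, 19:c, 20:b edges: (6,2,e); (7,6,e); (7,11,e); (7,18,e); (8,18,e); (10,11,e); (11,2,e); (11,3,e); (11,16,e); (11,17,e); (13,18,e); (16,13,e); (18,6,e); (18,16,e)
final:
nodes: 2:b, 3:a, 6:c, 7:c, 8:a, 10:b, 11:b, 13:c, 16:a, 17:c, 18:a, 19:c, 20:b
edges: (6,2,e); (7,6,e); (7,11,e); (7,18,e); (8,18,e); (10,11,e); (11,2,e); (11,3,e); (11,16,e); (11,17,e); (13,18,e); (16,13,e); (18,6,e); (18,16,e)


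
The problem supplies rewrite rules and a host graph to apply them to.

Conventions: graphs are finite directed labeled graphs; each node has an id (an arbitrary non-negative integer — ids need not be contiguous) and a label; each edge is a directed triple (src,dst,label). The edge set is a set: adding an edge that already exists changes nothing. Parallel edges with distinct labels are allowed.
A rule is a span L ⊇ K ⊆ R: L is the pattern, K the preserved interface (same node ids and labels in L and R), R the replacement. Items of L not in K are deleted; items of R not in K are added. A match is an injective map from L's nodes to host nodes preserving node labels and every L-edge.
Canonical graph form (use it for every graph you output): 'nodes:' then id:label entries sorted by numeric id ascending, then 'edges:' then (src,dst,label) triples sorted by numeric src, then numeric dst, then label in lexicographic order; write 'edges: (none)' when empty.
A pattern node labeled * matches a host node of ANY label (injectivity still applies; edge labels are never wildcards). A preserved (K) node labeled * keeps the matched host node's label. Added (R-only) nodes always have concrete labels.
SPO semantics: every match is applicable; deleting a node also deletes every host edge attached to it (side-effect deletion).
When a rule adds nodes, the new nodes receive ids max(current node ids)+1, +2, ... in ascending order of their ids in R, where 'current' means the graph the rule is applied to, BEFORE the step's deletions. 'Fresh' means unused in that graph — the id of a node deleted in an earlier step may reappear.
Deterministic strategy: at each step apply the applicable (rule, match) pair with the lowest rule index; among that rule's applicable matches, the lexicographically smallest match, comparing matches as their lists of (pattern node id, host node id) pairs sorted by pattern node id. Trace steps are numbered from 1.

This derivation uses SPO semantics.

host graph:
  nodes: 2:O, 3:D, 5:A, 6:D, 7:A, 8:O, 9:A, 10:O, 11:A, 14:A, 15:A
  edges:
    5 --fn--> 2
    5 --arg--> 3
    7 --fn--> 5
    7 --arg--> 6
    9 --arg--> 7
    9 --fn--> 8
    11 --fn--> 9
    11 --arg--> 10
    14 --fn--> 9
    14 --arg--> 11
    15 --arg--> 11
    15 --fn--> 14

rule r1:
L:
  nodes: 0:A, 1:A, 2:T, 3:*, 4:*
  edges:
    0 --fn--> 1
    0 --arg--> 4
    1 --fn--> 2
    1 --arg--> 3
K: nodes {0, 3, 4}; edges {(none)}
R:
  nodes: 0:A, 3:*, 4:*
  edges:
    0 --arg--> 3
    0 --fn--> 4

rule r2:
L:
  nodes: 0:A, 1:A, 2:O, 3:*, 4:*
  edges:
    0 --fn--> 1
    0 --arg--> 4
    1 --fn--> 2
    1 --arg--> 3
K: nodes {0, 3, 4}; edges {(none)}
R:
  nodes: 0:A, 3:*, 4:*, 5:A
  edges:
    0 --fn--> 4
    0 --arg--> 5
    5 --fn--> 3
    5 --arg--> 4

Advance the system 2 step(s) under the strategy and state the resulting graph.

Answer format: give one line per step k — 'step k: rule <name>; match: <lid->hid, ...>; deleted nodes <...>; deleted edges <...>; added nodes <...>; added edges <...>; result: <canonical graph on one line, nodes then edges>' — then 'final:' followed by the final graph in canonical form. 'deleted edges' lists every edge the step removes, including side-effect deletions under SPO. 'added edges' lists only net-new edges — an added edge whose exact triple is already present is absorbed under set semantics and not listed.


step 1: rule r2; match: 0->7, 1->5, 2->2, 3->3, 4->6; deleted nodes 2, 5; deleted edges (5,2,fn); (5,3,arg); (7,5,fn); (7,6,arg); added nodes 16; added edges (7,6,fn); (7,16,arg); (16,3,fn); (16,6,arg); result: nodes: 3:D, 6:D, 7:A, 8:O, 9:A, 10:O, 11:A, 14:A, 15:A, 16:A edges: (7,6,fn); (7,16,arg); (9,7,arg); (9,8,fn); (11,9,fn); (11,10,arg); (14,9,fn); (14,11,arg); (15,11,arg); (15,14,fn); (16,3,fn); (16,6,arg)
step 2: rule r2; match: 0->11, 1->9, 2->8, 3->7, 4->10; deleted nodes 8, 9; deleted edges (9,7,arg); (9,8,fn); (11,9,fn); (11,10,arg); (14,9,fn); added nodes 17; added edges (11,10,fn); (11,17,arg); (17,7,fn); (17,10,arg); result: nodes: 3:D, 6:D, 7:A, 10:O, 11:A, 14:A, 15:A, 16:A, 17:A edges: (7,6,fn); (7,16,arg); (11,10,fn); (11,17,arg); (14,11,arg); (15,11,arg); (15,14,fn); (16,3,fn); (16,6,arg); (17,7,fn); (17,10,arg)
final:
nodes: 3:D, 6:D, 7:A, 10:O, 11:A, 14:A, 15:A, 16:A, 17:A
edges: (7,6,fn); (7,16,arg); (11,10,fn); (11,17,arg); (14,11,arg); (15,11,arg); (15,14,fn); (16,3,fn); (16,6,arg); (17,7,fn); (17,10,arg)


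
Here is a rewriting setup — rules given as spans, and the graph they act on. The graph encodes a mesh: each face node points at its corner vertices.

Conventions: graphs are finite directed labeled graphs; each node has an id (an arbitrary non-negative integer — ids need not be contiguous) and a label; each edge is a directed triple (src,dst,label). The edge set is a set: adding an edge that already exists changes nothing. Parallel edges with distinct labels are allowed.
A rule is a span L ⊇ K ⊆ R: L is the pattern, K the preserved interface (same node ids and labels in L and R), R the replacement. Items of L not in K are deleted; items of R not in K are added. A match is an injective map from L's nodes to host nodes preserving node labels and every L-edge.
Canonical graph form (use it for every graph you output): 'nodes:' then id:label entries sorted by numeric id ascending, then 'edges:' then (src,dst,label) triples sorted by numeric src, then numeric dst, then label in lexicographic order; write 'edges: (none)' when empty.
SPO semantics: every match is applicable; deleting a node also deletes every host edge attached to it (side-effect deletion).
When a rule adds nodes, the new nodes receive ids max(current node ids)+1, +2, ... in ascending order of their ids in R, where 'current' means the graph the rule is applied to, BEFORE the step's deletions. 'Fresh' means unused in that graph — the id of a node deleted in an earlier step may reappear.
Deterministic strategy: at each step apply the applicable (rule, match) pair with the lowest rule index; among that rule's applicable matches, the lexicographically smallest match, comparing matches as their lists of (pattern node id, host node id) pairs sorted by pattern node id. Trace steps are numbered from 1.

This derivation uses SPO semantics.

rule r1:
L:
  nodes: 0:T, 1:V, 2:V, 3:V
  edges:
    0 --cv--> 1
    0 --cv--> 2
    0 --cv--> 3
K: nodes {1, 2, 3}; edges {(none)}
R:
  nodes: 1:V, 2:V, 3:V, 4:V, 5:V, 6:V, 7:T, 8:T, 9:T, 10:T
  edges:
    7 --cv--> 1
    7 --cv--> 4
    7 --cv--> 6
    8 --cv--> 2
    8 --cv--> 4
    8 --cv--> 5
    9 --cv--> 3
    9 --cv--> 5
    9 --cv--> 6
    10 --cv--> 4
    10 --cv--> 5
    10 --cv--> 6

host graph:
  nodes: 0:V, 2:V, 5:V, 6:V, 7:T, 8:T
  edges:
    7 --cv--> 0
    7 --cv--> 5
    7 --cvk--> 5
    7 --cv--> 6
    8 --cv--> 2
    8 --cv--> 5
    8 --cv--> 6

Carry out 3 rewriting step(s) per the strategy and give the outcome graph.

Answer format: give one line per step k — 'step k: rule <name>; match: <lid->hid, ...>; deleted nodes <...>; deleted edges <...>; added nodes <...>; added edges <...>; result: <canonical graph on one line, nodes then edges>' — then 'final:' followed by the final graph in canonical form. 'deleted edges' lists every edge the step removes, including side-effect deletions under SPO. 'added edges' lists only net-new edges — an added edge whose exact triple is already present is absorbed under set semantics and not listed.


step 1: rule r1; match: 0->7, 1->0, 2->5, 3->6; deleted nodes 7; deleted edges (7,0,cv); (7,5,cv); (7,5,cvk); (7,6,cv); added nodes 9, 10, 11, 12, 13, 14, 15; added edges (12,0,cv); (12,9,cv); (12,11,cv); (13,5,cv); (13,9,cv); (13,10,cv); (14,6,cv); (14,10,cv); (14,11,cv); (15,9,cv); (15,10,cv); (15,11,cv); result: nodes: 0:V, 2:V, 5:V, 6:V, 8:T, 9:V, 10:V, 11:V, 12:T, 13:T, 14:T, 15:T edges: (8,2,cv); (8,5,cv); (8,6,cv); (12,0,cv); (12,9,cv); (12,11,cv); (13,5,cv); (13,9,cv); (13,10,cv); (14,6,cv); (14,10,cv); (14,11,cv); (15,9,cv); (15,10,cv); (15,11,cv)
step 2: rule r1; match: 0->8, 1->2, 2->5, 3->6; deleted nodes 8; deleted edges (8,2,cv); (8,5,cv); (8,6,cv); added nodes 16, 17, 18, 19, 20, 21, 22; added edges (19,2,cv); (19,16,cv); (19,18,cv); (20,5,cv); (20,16,cv); (20,17,cv); (21,6,cv); (21,17,cv); (21,18,cv); (22,16,cv); (22,17,cv); (22,18,cv); result: nodes: 0:V, 2:V, 5:V, 6:V, 9:V, 10:V, 11:V, 12:T, 13:T, 14:T, 15:T, 16:V, 17:V, 18:V, 19:T, 20:T, 21:T, 22:T edges: (12,0,cv); (12,9,cv); (12,11,cv); (13,5,cv); (13,9,cv); (13,10,cv); (14,6,cv); (14,10,cv); (14,11,cv); (15,9,cv); (15,10,cv); (15,11,cv); (19,2,cv); (19,16,cv); (19,18,cv); (20,5,cv); (20,16,cv); (20,17,cv); (21,6,cv); (21,17,cv); (21,18,cv); (22,16,cv); (22,17,cv); (22,18,cv)
step 3: rule r1; match: 0->12, 1->0, 2->9, 3->11; deleted nodes 12; deleted edges (12,0,cv); (12,9,cv); (12,11,cv); added nodes 23, 24, 25, 26, 27, 28, 29; added edges (26,0,cv); (26,23,cv); (26,25,cv); (27,9,cv); (27,23,cv); (27,24,cv); (28,11,cv); (28,24,cv); (28,25,cv); (29,23,cv); (29,24,cv); (29,25,cv); result: nodes: 0:V, 2:V, 5:V, 6:V, 9:V, 10:V, 11:V, 13:T, 14:T, 15:T, 16:V, 17:V, 18:V, 19:T, 20:T, 21:T, 22:T, 23:V, 24:V, 25:V, 26:T, 27:T, 28:T, 29:T edges: (13,5,cv); (13,9,cv); (13,10,cv); (14,6,cv); (14,10,cv); (14,11,cv); (15,9,cv); (15,10,cv); (15,11,cv); (19,2,cv); (19,16,cv); (19,18,cv); (20,5,cv); (20,16,cv); (20,17,cv); (21,6,cv); (21,17,cv); (21,18,cv); (22,16,cv); (22,17,cv); (22,18,cv); (26,0,cv); (26,23,cv); (26,25,cv); (27,9,cv); (27,23,cv); (27,24,cv); (28,11,cv); (28,24,cv); (28,25,cv); (29,23,cv); (29,24,cv); (29,25,cv)
final:
nodes: 0:V, 2:V, 5:V, 6:V, 9:V, 10:V, 11:V, 13:T, 14:T, 15:T, 16:V, 17:V, 18:V, 19:T, 20:T, 21:T, 22:T, 23:V, 24:V, 25:V, 26:T, 27:T, 28:T, 29:T
edges: (13,5,cv); (13,9,cv); (13,10,cv); (14,6,cv); (14,10,cv); (14,11,cv); (15,9,cv); (15,10,cv); (15,11,cv); (19,2,cv); (19,16,cv); (19,18,cv); (20,5,cv); (20,16,cv); (20,17,cv); (21,6,cv); (21,17,cv); (21,18,cv); (22,16,cv); (22,17,cv); (22,18,cv); (26,0,cv); (26,23,cv); (26,25,cv); (27,9,cv); (27,23,cv); (27,24,cv); (28,11,cv); (28,24,cv); (28,25,cv); (29,23,cv); (29,24,cv); (29,25,cv)


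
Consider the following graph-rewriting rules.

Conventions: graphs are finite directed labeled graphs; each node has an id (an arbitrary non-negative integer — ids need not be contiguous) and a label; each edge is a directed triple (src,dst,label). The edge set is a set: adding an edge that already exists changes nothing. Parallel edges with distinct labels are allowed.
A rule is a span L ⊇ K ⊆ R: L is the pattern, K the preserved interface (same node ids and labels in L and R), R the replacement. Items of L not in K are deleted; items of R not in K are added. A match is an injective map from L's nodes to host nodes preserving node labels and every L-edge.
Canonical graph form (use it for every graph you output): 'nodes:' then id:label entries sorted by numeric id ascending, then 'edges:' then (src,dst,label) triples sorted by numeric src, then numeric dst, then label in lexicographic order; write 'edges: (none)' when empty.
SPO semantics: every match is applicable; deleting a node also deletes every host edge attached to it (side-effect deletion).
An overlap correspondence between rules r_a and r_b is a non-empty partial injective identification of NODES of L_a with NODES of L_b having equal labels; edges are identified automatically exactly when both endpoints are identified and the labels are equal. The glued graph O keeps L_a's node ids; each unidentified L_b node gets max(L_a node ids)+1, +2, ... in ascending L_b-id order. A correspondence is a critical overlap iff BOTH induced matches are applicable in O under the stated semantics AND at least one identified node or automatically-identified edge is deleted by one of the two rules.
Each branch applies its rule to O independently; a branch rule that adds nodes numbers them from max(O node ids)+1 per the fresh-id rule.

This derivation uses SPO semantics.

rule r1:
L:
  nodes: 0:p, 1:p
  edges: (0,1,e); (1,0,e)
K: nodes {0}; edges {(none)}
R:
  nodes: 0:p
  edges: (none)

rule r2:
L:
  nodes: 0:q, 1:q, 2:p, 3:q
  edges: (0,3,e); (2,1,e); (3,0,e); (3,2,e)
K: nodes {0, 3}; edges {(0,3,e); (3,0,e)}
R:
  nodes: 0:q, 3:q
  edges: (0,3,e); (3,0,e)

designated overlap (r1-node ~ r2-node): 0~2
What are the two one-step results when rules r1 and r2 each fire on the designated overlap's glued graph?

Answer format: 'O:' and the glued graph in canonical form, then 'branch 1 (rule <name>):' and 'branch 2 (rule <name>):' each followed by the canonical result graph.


O:
nodes: 0:p, 1:p, 2:q, 3:q, 4:q
edges: (0,1,e); (0,3,e); (1,0,e); (2,4,e); (4,0,e); (4,2,e)
branch 1 (rule r1):
nodes: 0:p, 2:q, 3:q, 4:q
edges: (0,3,e); (2,4,e); (4,0,e); (4,2,e)
branch 2 (rule r2):
nodes: 1:p, 2:q, 4:q
edges: (2,4,e); (4,2,e)


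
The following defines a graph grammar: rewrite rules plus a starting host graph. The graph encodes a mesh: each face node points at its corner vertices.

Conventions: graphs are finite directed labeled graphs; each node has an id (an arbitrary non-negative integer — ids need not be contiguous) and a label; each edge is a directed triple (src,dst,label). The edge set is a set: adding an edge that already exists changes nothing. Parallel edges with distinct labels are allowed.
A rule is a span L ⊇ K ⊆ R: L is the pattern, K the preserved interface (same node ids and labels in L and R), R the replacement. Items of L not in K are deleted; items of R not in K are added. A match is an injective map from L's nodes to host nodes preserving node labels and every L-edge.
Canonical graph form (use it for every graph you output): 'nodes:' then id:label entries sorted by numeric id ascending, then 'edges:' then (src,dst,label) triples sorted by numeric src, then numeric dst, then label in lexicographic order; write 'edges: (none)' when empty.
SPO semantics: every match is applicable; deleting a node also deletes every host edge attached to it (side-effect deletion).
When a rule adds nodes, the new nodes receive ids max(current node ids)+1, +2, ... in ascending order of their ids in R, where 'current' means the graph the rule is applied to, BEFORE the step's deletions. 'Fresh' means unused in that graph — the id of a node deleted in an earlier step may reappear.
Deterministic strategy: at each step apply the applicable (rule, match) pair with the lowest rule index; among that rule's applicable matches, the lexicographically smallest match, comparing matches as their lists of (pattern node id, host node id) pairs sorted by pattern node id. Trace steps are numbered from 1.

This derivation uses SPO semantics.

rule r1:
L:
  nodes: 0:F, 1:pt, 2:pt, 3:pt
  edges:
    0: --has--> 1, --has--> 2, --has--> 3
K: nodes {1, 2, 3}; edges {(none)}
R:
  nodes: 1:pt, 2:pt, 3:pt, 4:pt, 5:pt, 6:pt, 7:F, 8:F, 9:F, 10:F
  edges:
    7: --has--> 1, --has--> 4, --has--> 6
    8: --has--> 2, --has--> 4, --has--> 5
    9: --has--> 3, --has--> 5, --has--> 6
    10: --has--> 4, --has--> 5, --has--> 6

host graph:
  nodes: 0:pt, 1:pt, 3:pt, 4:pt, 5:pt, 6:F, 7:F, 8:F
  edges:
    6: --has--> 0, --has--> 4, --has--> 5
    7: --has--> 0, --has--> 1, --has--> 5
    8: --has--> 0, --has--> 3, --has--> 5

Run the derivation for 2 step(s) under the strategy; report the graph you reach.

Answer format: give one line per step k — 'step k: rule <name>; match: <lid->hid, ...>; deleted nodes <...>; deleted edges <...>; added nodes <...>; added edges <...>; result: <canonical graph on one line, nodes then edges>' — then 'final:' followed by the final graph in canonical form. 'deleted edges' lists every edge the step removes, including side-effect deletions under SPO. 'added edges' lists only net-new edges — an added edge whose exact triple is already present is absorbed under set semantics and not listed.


step 1: rule r1; match: 0->6, 1->0, 2->4, 3->5; deleted nodes 6; deleted edges (6,0,has); (6,4,has); (6,5,has); added nodes 9, 10, 11, 12, 13, 14, 15; added edges (12,0,has); (12,9,has); (12,11,has); (13,4,has); (13,9,has); (13,10,has); (14,5,has); (14,10,has); (14,11,has); (15,9,has); (15,10,has); (15,11,has); result: nodes: 0:pt, 1:pt, 3:pt, 4:pt, 5:pt, 7:F, 8:F, 9:pt, 10:pt, 11:pt, 12:F, 13:F, 14:F, 15:F edges: (7,0,has); (7,1,has); (7,5,has); (8,0,has); (8,3,has); (8,5,has); (12,0,has); (12,9,has); (12,11,has); (13,4,has); (13,9,has); (13,10,has); (14,5,has); (14,10,has); (14,11,has); (15,9,has); (15,10,has); (15,11,has)
step 2: rule r1; match: 0->7, 1->0, 2->1, 3->5; deleted nodes 7; deleted edges (7,0,has); (7,1,has); (7,5,has); added nodes 16, 17, 18, 19, 20, 21, 22; added edges (19,0,has); (19,16,has); (19,18,has); (20,1,has); (20,16,has); (20,17,has); (21,5,has); (21,17,has); (21,18,has); (22,16,has); (22,17,has); (22,18,has); result: nodes: 0:pt, 1:pt, 3:pt, 4:pt, 5:pt, 8:F, 9:pt, 10:pt, 11:pt, 12:F, 13:F, 14:F, 15:F, 16:pt, 17:pt, 18:pt, 19:F, 20:F, 21:F, 22:F edges: (8,0,has); (8,3,has); (8,5,has); (12,0,has); (12,9,has); (12,11,has); (13,4,has); (13,9,has); (13,10,has); (14,5,has); (14,10,has); (14,11,has); (15,9,has); (15,10,has); (15,11,has); (19,0,has); (19,16,has); (19,18,has); (20,1,has); (20,16,has); (20,17,has); (21,5,has); (21,17,has); (21,18,has); (22,16,has); (22,17,has); (22,18,has)
final:
nodes: 0:pt, 1:pt, 3:pt, 4:pt, 5:pt, 8:F, 9:pt, 10:pt, 11:pt, 12:F, 13:F, 14:F, 15:F, 16:pt, 17:pt, 18:pt, 19:F, 20:F, 21:F, 22:F
edges: (8,0,has); (8,3,has); (8,5,has); (12,0,has); (12,9,has); (12,11,has); (13,4,has); (13,9,has); (13,10,has); (14,5,has); (14,10,has); (14,11,has); (15,9,has); (15,10,has); (15,11,has); (19,0,has); (19,16,has); (19,18,has); (20,1,has); (20,16,has); (20,17,has); (21,5,has); (21,17,has); (21,18,has); (22,16,has); (22,17,has); (22,18,has)


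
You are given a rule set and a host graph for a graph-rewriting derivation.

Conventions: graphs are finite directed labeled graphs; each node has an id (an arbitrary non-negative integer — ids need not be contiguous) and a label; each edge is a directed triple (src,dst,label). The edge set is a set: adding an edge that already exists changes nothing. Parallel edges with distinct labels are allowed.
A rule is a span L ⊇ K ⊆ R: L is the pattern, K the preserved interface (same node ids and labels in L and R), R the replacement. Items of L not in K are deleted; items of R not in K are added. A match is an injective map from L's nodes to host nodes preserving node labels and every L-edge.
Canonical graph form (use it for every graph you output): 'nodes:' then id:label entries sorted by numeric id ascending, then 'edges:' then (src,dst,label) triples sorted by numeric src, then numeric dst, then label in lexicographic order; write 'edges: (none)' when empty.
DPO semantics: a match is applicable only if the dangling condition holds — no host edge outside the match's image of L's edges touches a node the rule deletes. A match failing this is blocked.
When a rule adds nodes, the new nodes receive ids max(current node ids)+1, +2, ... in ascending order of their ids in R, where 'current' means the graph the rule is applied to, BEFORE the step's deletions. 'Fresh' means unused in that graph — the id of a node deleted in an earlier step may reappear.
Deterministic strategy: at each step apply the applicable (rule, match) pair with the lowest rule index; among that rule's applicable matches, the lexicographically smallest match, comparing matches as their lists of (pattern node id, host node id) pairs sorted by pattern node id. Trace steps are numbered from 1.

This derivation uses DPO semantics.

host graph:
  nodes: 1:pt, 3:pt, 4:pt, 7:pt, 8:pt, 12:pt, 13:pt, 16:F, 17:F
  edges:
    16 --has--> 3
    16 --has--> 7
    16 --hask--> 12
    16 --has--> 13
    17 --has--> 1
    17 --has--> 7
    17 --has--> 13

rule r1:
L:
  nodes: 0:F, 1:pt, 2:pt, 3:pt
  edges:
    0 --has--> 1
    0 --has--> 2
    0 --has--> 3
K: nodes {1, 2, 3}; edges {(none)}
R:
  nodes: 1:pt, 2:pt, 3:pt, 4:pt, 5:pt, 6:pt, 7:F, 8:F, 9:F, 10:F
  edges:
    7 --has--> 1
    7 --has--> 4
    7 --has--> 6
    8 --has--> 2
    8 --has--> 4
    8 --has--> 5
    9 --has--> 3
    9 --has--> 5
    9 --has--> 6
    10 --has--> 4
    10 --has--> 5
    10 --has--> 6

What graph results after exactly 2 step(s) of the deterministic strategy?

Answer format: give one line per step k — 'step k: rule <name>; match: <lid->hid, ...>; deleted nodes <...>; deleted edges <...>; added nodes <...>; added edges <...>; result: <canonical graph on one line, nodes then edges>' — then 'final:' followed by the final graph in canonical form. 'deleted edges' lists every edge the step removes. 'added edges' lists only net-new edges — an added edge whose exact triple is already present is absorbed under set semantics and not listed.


step 1: rule r1; match: 0->17, 1->1, 2->7, 3->13; deleted nodes 17; deleted edges (17,1,has); (17,7,has); (17,13,has); added nodes 18, 19, 20, 21, 22, 23, 24; added edges (21,1,has); (21,18,has); (21,20,has); (22,7,has); (22,18,has); (22,19,has); (23,13,has); (23,19,has); (23,20,has); (24,18,has); (24,19,has); (24,20,has); result: nodes: 1:pt, 3:pt, 4:pt, 7:pt, 8:pt, 12:pt, 13:pt, 16:F, 18:pt, 19:pt, 20:pt, 21:F, 22:F, 23:F, 24:F edges: (16,3,has); (16,7,has); (16,12,hask); (16,13,has); (21,1,has); (21,18,has); (21,20,has); (22,7,has); (22,18,has); (22,19,has); (23,13,has); (23,19,has); (23,20,has); (24,18,has); (24,19,has); (24,20,has)
step 2: rule r1; match: 0->21, 1->1, 2->18, 3->20; deleted nodes 21; deleted edges (21,1,has); (21,18,has); (21,20,has); added nodes 25, 26, 27, 28, 29, 30, 31; added edges (28,1,has); (28,25,has); (28,27,has); (29,18,has); (29,25,has); (29,26,has); (30,20,has); (30,26,has); (30,27,has); (31,25,has); (31,26,has); (31,27,has); result: nodes: 1:pt, 3:pt, 4:pt, 7:pt, 8:pt, 12:pt, 13:pt, 16:F, 18:pt, 19:pt, 20:pt, 22:F, 23:F, 24:F, 25:pt, 26:pt, 27:pt, 28:F, 29:F, 30:F, 31:F edges: (16,3,has); (16,7,has); (16,12,hask); (16,13,has); (22,7,has); (22,18,has); (22,19,has); (23,13,has); (23,19,has); (23,20,has); (24,18,has); (24,19,has); (24,20,has); (28,1,has); (28,25,has); (28,27,has); (29,18,has); (29,25,has); (29,26,has); (30,20,has); (30,26,has); (30,27,has); (31,25,has); (31,26,has); (31,27,has)
final:
nodes: 1:pt, 3:pt, 4:pt, 7:pt, 8:pt, 12:pt, 13:pt, 16:F, 18:pt, 19:pt, 20:pt, 22:F, 23:F, 24:F, 25:pt, 26:pt, 27:pt, 28:F, 29:F, 30:F, 31:F
edges: (16,3,has); (16,7,has); (16,12,hask); (16,13,has); (22,7,has); (22,18,has); (22,19,has); (23,13,has); (23,19,has); (23,20,has); (24,18,has); (24,19,has); (24,20,has); (28,1,has); (28,25,has); (28,27,has); (29,18,has); (29,25,has); (29,26,has); (30,20,has); (30,26,has); (30,27,has); (31,25,has); (31,26,has); (31,27,has)


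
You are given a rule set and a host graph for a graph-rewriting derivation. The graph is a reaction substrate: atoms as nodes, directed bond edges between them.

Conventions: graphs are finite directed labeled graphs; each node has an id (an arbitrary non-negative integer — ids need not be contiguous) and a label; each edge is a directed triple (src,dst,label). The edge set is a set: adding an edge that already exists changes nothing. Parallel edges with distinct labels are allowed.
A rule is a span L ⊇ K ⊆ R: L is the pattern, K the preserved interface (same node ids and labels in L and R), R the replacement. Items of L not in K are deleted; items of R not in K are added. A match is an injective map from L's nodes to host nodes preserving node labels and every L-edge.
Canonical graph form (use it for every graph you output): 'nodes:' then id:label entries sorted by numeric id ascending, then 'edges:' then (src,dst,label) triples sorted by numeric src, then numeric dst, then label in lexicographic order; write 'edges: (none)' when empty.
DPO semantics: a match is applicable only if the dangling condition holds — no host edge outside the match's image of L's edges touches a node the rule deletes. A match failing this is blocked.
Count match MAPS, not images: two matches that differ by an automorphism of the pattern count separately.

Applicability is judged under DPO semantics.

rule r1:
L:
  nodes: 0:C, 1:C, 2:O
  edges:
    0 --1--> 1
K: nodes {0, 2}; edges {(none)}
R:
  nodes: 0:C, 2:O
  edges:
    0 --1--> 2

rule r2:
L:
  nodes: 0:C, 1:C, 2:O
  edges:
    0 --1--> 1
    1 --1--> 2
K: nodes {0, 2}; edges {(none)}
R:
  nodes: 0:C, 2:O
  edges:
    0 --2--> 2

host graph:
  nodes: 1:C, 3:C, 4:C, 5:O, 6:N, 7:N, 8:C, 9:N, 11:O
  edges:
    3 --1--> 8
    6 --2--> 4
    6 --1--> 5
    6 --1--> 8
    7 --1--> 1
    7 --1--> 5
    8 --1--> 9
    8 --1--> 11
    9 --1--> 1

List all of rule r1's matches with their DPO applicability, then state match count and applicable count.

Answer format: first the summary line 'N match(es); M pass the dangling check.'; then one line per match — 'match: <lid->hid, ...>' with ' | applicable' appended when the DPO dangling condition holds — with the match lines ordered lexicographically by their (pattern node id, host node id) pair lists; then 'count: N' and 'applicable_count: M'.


2 match(es); 0 pass the dangling check.
match: 0->3, 1->8, 2->5
match: 0->3, 1->8, 2->11
count: 2
applicable_count: 0


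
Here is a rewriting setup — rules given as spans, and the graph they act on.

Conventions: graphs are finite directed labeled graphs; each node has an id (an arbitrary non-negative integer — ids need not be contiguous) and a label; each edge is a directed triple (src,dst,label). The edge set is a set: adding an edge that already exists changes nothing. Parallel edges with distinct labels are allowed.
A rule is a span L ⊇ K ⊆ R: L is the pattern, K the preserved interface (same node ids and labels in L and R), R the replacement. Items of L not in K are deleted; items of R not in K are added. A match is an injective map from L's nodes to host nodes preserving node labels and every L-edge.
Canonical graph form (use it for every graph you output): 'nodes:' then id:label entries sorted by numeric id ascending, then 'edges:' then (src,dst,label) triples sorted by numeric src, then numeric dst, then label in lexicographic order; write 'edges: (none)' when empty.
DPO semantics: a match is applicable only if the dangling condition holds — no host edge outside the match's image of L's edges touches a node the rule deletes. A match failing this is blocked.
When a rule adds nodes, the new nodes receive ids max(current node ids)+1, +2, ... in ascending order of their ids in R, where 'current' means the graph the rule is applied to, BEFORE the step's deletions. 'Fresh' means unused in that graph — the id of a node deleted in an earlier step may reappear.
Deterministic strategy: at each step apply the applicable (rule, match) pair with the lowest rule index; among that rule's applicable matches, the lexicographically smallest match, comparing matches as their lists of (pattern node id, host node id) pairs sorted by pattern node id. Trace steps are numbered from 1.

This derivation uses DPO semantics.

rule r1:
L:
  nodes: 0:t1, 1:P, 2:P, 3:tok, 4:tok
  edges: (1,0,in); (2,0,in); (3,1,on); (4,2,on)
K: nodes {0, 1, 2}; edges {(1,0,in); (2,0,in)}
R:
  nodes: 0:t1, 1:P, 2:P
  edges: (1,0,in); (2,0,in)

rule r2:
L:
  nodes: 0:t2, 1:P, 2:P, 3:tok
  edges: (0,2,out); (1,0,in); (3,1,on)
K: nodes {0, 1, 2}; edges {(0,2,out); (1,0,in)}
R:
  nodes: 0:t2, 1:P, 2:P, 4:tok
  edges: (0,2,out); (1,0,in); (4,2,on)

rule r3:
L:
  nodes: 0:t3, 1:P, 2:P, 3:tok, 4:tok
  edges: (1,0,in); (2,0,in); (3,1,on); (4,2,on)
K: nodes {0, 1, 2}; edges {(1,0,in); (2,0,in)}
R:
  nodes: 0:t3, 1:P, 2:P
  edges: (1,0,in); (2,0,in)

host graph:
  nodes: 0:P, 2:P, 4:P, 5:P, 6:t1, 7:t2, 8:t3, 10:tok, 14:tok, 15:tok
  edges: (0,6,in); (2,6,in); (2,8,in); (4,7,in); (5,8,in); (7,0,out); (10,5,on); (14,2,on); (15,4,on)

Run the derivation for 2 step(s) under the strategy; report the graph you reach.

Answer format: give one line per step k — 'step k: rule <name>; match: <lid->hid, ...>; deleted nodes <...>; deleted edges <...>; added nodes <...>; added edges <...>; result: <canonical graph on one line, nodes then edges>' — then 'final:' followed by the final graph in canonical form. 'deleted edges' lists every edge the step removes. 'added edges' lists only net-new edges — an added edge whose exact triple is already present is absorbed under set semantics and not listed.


step 1: rule r2; match: 0->7, 1->4, 2->0, 3->15; deleted nodes 15; deleted edges (15,4,on); added nodes 16; added edges (16,0,on); result: nodes: 0:P, 2:P, 4:P, 5:P, 6:t1, 7:t2, 8:t3, 10:tok, 14:tok, 16:tok edges: (0,6,in); (2,6,in); (2,8,in); (4,7,in); (5,8,in); (7,0,out); (10,5,on); (14,2,on); (16,0,on)
step 2: rule r1; match: 0->6, 1->0, 2->2, 3->16, 4->14; deleted nodes 14, 16; deleted edges (14,2,on); (16,0,on); added nodes (none); added edges (none); result: nodes: 0:P, 2:P, 4:P, 5:P, 6:t1, 7:t2, 8:t3, 10:tok edges: (0,6,in); (2,6,in); (2,8,in); (4,7,in); (5,8,in); (7,0,out); (10,5,on)
final:
nodes: 0:P, 2:P, 4:P, 5:P, 6:t1, 7:t2, 8:t3, 10:tok
edges: (0,6,in); (2,6,in); (2,8,in); (4,7,in); (5,8,in); (7,0,out); (10,5,on)


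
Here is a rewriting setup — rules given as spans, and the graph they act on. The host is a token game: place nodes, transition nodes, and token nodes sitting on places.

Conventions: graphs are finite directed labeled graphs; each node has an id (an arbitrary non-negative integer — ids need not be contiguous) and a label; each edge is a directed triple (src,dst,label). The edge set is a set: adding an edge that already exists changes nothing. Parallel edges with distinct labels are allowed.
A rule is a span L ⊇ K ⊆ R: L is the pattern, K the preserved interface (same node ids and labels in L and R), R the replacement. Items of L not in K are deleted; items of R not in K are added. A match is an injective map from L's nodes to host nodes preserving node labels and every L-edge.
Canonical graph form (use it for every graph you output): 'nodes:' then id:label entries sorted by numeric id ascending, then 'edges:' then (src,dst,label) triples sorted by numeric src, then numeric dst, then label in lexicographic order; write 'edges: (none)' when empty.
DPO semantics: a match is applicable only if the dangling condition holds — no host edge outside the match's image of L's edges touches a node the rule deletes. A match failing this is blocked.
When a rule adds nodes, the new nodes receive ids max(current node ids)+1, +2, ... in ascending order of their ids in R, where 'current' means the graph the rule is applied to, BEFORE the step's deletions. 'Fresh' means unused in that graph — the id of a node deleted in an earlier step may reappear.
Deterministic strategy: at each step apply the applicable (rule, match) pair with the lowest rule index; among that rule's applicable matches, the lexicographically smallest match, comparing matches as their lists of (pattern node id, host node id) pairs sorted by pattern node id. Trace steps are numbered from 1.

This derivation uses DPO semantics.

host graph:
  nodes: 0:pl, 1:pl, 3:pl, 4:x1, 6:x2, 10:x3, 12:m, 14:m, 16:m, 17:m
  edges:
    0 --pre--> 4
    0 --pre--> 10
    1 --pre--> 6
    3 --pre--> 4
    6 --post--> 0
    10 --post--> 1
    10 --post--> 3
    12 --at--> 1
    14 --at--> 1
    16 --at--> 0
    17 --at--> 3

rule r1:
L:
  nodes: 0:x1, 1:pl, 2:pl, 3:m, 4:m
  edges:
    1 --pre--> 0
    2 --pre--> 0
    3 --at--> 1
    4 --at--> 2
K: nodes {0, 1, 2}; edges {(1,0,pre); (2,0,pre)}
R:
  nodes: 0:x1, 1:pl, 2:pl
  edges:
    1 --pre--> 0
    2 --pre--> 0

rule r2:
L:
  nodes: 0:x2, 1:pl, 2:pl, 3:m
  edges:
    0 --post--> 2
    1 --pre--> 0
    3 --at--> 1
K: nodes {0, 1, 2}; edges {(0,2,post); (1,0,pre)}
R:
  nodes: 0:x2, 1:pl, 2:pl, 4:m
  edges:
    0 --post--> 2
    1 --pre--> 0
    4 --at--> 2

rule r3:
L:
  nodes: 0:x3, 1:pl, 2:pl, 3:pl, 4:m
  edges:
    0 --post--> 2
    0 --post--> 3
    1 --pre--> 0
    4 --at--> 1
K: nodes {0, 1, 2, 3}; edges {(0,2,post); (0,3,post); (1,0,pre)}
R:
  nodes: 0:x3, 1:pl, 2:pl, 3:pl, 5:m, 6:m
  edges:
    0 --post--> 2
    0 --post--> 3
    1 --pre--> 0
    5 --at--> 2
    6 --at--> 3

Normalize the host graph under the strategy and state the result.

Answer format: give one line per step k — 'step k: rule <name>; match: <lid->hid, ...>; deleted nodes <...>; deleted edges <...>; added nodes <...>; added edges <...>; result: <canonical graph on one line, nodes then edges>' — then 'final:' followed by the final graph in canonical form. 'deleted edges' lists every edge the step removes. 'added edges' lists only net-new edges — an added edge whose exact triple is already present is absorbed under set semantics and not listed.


step 1: rule r1; match: 0->4, 1->0, 2->3, 3->16, 4->17; deleted nodes 16, 17; deleted edges (16,0,at); (17,3,at); added nodes (none); added edges (none); result: nodes: 0:pl, 1:pl, 3:pl, 4:x1, 6:x2, 10:x3, 12:m, 14:m edges: (0,4,pre); (0,10,pre); (1,6,pre); (3,4,pre); (6,0,post); (10,1,post); (10,3,post); (12,1,at); (14,1,at)
step 2: rule r2; match: 0->6, 1->1, 2->0, 3->12; deleted nodes 12; deleted edges (12,1,at); added nodes 15; added edges (15,0,at); result: nodes: 0:pl, 1:pl, 3:pl, 4:x1, 6:x2, 10:x3, 14:m, 15:m edges: (0,4,pre); (0,10,pre); (1,6,pre); (3,4,pre); (6,0,post); (10,1,post); (10,3,post); (14,1,at); (15,0,at)
step 3: rule r2; match: 0->6, 1->1, 2->0, 3->14; deleted nodes 14; deleted edges (14,1,at); added nodes 16; added edges (16,0,at); result: nodes: 0:pl, 1:pl, 3:pl, 4:x1, 6:x2, 10:x3, 15:m, 16:m edges: (0,4,pre); (0,10,pre); (1,6,pre); (3,4,pre); (6,0,post); (10,1,post); (10,3,post); (15,0,at); (16,0,at)
step 4: rule r3; match: 0->10, 1->0, 2->1, 3->3, 4->15; deleted nodes 15; deleted edges (15,0,at); added nodes 17, 18; added edges (17,1,at); (18,3,at); result: nodes: 0:pl, 1:pl, 3:pl, 4:x1, 6:x2, 10:x3, 16:m, 17:m, 18:m edges: (0,4,pre); (0,10,pre); (1,6,pre); (3,4,pre); (6,0,post); (10,1,post); (10,3,post); (16,0,at); (17,1,at); (18,3,at)
step 5: rule r1; match: 0->4, 1->0, 2->3, 3->16, 4->18; deleted nodes 16, 18; deleted edges (16,0,at); (18,3,at); added nodes (none); added edges (none); result: nodes: 0:pl, 1:pl, 3:pl, 4:x1, 6:x2, 10:x3, 17:m edges: (0,4,pre); (0,10,pre); (1,6,pre); (3,4,pre); (6,0,post); (10,1,post); (10,3,post); (17,1,at)
step 6: rule r2; match: 0->6, 1->1, 2->0, 3->17; deleted nodes 17; deleted edges (17,1,at); added nodes 18; added edges (18,0,at); result: nodes: 0:pl, 1:pl, 3:pl, 4:x1, 6:x2, 10:x3, 18:m edges: (0,4,pre); (0,10,pre); (1,6,pre); (3,4,pre); (6,0,post); (10,1,post); (10,3,post); (18,0,at)
step 7: rule r3; match: 0->10, 1->0, 2->1, 3->3, 4->18; deleted nodes 18; deleted edges (18,0,at); added nodes 19, 20; added edges (19,1,at); (20,3,at); result: nodes: 0:pl, 1:pl, 3:pl, 4:x1, 6:x2, 10:x3, 19:m, 20:m edges: (0,4,pre); (0,10,pre); (1,6,pre); (3,4,pre); (6,0,post); (10,1,post); (10,3,post); (19,1,at); (20,3,at)
step 8: rule r2; match: 0->6, 1->1, 2->0, 3->19; deleted nodes 19; deleted edges (19,1,at); added nodes 21; added edges (21,0,at); result: nodes: 0:pl, 1:pl, 3:pl, 4:x1, 6:x2, 10:x3, 20:m, 21:m edges: (0,4,pre); (0,10,pre); (1,6,pre); (3,4,pre); (6,0,post); (10,1,post); (10,3,post); (20,3,at); (21,0,at)
step 9: rule r1; match: 0->4, 1->0, 2->3, 3->21, 4->20; deleted nodes 20, 21; deleted edges (20,3,at); (21,0,at); added nodes (none); added edges (none); result: nodes: 0:pl, 1:pl, 3:pl, 4:x1, 6:x2, 10:x3 edges: (0,4,pre); (0,10,pre); (1,6,pre); (3,4,pre); (6,0,post); (10,1,post); (10,3,post)
final:
nodes: 0:pl, 1:pl, 3:pl, 4:x1, 6:x2, 10:x3
edges: (0,4,pre); (0,10,pre); (1,6,pre); (3,4,pre); (6,0,post); (10,1,post); (10,3,post)


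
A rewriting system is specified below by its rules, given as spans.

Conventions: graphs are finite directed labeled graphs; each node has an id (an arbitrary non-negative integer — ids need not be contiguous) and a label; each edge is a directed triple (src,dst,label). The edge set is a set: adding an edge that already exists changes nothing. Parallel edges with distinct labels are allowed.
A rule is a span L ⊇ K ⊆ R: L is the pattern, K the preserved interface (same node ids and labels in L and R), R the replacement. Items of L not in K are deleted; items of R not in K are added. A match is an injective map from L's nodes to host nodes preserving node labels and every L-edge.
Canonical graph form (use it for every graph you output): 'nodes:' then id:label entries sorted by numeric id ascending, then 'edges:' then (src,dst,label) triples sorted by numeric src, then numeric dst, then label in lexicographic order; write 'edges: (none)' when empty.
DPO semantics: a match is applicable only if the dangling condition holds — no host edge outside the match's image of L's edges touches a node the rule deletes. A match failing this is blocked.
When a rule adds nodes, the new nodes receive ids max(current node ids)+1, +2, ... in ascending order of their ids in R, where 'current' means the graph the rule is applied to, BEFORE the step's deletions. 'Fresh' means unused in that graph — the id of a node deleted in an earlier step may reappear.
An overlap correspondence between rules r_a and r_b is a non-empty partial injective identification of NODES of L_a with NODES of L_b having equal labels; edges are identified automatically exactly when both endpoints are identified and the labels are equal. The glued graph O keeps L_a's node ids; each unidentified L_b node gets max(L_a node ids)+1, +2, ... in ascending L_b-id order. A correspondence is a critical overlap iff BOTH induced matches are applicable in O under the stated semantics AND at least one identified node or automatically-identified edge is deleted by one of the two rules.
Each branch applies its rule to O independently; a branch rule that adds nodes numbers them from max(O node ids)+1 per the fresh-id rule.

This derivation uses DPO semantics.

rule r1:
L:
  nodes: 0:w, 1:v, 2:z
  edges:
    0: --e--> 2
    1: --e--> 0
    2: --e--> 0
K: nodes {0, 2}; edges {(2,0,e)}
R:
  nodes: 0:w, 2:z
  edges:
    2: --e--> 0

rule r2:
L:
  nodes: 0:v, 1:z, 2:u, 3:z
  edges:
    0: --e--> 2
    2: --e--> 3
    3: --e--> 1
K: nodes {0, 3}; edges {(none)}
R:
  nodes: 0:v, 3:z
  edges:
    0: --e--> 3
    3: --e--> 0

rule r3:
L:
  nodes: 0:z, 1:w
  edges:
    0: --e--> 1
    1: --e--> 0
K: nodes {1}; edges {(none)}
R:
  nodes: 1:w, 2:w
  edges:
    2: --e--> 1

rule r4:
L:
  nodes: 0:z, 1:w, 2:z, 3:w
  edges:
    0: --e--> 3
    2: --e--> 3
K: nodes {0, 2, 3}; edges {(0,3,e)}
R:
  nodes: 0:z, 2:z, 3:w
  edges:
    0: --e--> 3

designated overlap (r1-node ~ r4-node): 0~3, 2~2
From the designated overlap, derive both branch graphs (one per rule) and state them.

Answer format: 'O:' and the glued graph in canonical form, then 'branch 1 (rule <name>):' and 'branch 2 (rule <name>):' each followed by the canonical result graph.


O:
nodes: 0:w, 1:v, 2:z, 3:z, 4:w
edges: (0,2,e); (1,0,e); (2,0,e); (3,0,e)
branch 1 (rule r1):
nodes: 0:w, 2:z, 3:z, 4:w
edges: (2,0,e); (3,0,e)
branch 2 (rule r4):
nodes: 0:w, 1:v, 2:z, 3:z
edges: (0,2,e); (1,0,e); (3,0,e)
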